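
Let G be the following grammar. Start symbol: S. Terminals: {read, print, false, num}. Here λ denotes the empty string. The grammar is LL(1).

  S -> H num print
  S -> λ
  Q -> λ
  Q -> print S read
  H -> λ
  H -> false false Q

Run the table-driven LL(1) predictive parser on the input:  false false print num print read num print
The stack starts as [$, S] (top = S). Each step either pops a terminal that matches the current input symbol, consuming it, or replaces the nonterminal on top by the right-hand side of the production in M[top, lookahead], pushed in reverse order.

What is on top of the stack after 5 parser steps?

step 1: stack=$ S  input=false false print num print read num print $  — expand S -> H num print
step 2: stack=$ print num H  input=false false print num print read num print $  — expand H -> false false Q
step 3: stack=$ print num Q false false  input=false false print num print read num print $  — match false
step 4: stack=$ print num Q false  input=false print num print read num print $  — match false
step 5: stack=$ print num Q  input=print num print read num print $  — expand Q -> print S read
Stack after step 5: $ print num read S print (top = print).

print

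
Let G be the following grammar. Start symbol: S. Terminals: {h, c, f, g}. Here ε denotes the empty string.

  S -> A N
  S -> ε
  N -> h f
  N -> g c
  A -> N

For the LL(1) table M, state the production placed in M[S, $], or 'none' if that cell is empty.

S -> ε

FIRST(N) = {g, h}
FIRST(A) = {g, h}  (via N)
FIRST(S) = {ε, g, h}  (via A N)
FOLLOW(S) includes $ since S is the start symbol.
FOLLOW(S): S appears on no right-hand side. Thus FOLLOW(S) = {$}.
For S -> A N: FIRST(A N) = {g, h}, so it goes in M[S, t] for t ∈ {g, h}.
For S -> ε: FIRST(ε) = {ε}, so it goes in M[S, t] for t ∈ {}; since ε ∈ FIRST, also for every t ∈ FOLLOW(S) = {$}.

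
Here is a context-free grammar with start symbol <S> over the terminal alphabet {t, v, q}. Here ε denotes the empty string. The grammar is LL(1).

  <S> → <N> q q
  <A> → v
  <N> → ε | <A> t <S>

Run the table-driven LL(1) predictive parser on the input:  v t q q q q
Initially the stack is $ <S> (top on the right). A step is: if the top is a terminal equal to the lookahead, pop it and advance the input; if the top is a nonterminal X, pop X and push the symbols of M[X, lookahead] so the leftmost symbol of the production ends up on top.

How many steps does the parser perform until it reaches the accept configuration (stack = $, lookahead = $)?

      Stack            Input          Action
   1  $ <S>            v t q q q q $  expand <S> → <N> q q
   2  $ q q <N>        v t q q q q $  expand <N> → <A> t <S>
   3  $ q q <S> t <A>  v t q q q q $  expand <A> → v
   4  $ q q <S> t v    v t q q q q $  match v
   5  $ q q <S> t      t q q q q $    match t
   6  $ q q <S>        q q q q $      expand <S> → <N> q q
   7  $ q q q q <N>    q q q q $      expand <N> → ε
   8  $ q q q q        q q q q $      match q
   9  $ q q q          q q q $        match q
  10  $ q q            q q $          match q
  11  $ q              q $            match q
Accept reached after 11 steps.

11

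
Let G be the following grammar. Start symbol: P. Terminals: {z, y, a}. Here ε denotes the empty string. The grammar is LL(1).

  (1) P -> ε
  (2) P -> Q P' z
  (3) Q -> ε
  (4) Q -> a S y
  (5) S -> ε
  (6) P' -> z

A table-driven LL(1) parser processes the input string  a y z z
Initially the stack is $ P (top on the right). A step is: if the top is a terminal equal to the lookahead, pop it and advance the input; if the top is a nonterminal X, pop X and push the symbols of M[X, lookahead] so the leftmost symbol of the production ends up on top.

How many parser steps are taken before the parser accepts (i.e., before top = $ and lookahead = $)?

8

step 1: stack=$ P  input=a y z z $  — expand P -> Q P' z
step 2: stack=$ z P' Q  input=a y z z $  — expand Q -> a S y
step 3: stack=$ z P' y S a  input=a y z z $  — match a
step 4: stack=$ z P' y S  input=y z z $  — expand S -> ε
step 5: stack=$ z P' y  input=y z z $  — match y
step 6: stack=$ z P'  input=z z $  — expand P' -> z
step 7: stack=$ z z  input=z z $  — match z
step 8: stack=$ z  input=z $  — match z
Accept reached after 8 steps.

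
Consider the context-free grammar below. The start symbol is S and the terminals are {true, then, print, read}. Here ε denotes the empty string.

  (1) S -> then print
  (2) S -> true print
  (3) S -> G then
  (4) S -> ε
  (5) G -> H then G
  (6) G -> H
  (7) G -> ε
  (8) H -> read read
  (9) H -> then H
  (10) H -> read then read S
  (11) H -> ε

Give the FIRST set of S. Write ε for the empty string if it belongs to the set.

FIRST(H) = {ε, read, then}
FIRST(G) = {ε, read, then}  (via H then G, H)
FIRST(S) = {ε, read, then, true}  (via G then)

{ε, read, then, true}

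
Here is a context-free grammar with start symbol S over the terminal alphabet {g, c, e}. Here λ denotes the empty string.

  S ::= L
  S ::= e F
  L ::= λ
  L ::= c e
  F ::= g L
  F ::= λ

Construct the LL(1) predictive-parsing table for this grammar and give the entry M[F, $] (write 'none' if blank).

FIRST(L): from L::=λ we get {λ}; from L::=c e we get {c}. So FIRST(L) = {λ, c}.
FIRST(F): from F::=g L we get {g}; from F::=λ we get {λ}. So FIRST(F) = {λ, g}.
FIRST(S): from S::=L we get {λ, c}; from S::=e F we get {e}. So FIRST(S) = {λ, c, e}.
FOLLOW(S) includes $ since S is the start symbol.
FOLLOW(S): S appears on no right-hand side. Thus FOLLOW(S) = {$}.
FOLLOW(F): in S::=e F, the suffix after F is empty, so FOLLOW(F) ⊇ FOLLOW(S) = {$}. Thus FOLLOW(F) = {$}.
For F ::= g L: FIRST(g L) = {g}, so it goes in M[F, t] for t ∈ {g}.
For F ::= λ: FIRST(λ) = {λ}, so it goes in M[F, t] for t ∈ {}; since λ ∈ FIRST, also for every t ∈ FOLLOW(F) = {$}.

F ::= λ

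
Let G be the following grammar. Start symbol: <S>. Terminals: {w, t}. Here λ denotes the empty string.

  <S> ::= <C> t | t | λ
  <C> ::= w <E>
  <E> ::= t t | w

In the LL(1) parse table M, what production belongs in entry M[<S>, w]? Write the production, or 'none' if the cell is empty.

FIRST(<C>) = {w}
FIRST(<E>) = {t, w}
FIRST(<S>) = {λ, t, w}  (via <C> t)
FOLLOW(<S>) includes $ since <S> is the start symbol.
FOLLOW(<S>): <S> appears on no right-hand side. Thus FOLLOW(<S>) = {$}.
For <S> ::= <C> t: FIRST(<C> t) = {w}, so it goes in M[<S>, t] for t ∈ {w}.
For <S> ::= t: FIRST(t) = {t}, so it goes in M[<S>, t] for t ∈ {t}.
For <S> ::= λ: FIRST(λ) = {λ}, so it goes in M[<S>, t] for t ∈ {}; since λ ∈ FIRST, also for every t ∈ FOLLOW(<S>) = {$}.

<S> ::= <C> t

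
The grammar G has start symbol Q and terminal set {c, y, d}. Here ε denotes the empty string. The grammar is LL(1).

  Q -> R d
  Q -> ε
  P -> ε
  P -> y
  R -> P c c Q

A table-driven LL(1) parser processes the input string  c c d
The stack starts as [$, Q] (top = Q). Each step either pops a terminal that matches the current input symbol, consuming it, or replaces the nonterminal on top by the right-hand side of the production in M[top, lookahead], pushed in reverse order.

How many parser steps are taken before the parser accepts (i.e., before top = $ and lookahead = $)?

7

     Stack        Input    Action
  1  $ Q          c c d $  expand Q -> R d
  2  $ d R        c c d $  expand R -> P c c Q
  3  $ d Q c c P  c c d $  expand P -> ε
  4  $ d Q c c    c c d $  match c
  5  $ d Q c      c d $    match c
  6  $ d Q        d $      expand Q -> ε
  7  $ d          d $      match d
Accept reached after 7 steps.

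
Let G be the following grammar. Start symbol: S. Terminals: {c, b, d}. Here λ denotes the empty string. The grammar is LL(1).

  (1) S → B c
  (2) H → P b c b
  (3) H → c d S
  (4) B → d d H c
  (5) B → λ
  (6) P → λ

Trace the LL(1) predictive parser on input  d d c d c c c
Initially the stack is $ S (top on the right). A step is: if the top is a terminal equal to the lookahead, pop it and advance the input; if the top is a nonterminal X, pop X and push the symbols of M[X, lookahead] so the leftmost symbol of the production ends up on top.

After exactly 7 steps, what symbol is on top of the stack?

S

step 1: stack=$ S  input=d d c d c c c $  — expand S → B c
step 2: stack=$ c B  input=d d c d c c c $  — expand B → d d H c
step 3: stack=$ c c H d d  input=d d c d c c c $  — match d
step 4: stack=$ c c H d  input=d c d c c c $  — match d
step 5: stack=$ c c H  input=c d c c c $  — expand H → c d S
step 6: stack=$ c c S d c  input=c d c c c $  — match c
step 7: stack=$ c c S d  input=d c c c $  — match d
Stack after step 7: $ c c S (top = S).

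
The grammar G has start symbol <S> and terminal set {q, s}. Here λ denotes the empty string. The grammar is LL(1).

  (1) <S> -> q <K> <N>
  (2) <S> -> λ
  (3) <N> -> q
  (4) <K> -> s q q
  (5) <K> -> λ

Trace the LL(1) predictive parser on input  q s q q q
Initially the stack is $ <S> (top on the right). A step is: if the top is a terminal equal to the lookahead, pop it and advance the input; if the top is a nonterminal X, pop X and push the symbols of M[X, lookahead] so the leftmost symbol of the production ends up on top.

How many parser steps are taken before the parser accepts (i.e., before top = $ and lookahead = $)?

     Stack        Input        Action
  1  $ <S>        q s q q q $  expand <S> -> q <K> <N>
  2  $ <N> <K> q  q s q q q $  match q
  3  $ <N> <K>    s q q q $    expand <K> -> s q q
  4  $ <N> q q s  s q q q $    match s
  5  $ <N> q q    q q q $      match q
  6  $ <N> q      q q $        match q
  7  $ <N>        q $          expand <N> -> q
  8  $ q          q $          match q
Accept reached after 8 steps.

8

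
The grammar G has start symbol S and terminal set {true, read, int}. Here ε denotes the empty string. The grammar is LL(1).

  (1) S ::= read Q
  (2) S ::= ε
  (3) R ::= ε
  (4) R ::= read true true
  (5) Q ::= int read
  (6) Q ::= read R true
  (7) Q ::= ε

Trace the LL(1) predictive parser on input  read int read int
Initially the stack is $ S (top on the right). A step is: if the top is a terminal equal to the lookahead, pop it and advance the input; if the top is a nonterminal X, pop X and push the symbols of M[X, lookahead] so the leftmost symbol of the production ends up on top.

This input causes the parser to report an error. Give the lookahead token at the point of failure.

step 1: stack=$ S  input=read int read int $  — expand S ::= read Q
step 2: stack=$ Q read  input=read int read int $  — match read
step 3: stack=$ Q  input=int read int $  — expand Q ::= int read
step 4: stack=$ read int  input=int read int $  — match int
step 5: stack=$ read  input=read int $  — match read
step 6: stack=$  input=int $  — error: stack empty but input remains

int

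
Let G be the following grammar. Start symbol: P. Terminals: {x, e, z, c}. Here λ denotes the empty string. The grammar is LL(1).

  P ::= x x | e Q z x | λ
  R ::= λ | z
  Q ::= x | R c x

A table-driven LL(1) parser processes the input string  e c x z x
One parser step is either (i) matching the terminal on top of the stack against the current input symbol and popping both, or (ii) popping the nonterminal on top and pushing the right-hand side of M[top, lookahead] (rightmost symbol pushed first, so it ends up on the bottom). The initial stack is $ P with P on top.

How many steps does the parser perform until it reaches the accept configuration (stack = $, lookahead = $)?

8

     Stack        Input        Action
  1  $ P          e c x z x $  expand P ::= e Q z x
  2  $ x z Q e    e c x z x $  match e
  3  $ x z Q      c x z x $    expand Q ::= R c x
  4  $ x z x c R  c x z x $    expand R ::= λ
  5  $ x z x c    c x z x $    match c
  6  $ x z x      x z x $      match x
  7  $ x z        z x $        match z
  8  $ x          x $          match x
Accept reached after 8 steps.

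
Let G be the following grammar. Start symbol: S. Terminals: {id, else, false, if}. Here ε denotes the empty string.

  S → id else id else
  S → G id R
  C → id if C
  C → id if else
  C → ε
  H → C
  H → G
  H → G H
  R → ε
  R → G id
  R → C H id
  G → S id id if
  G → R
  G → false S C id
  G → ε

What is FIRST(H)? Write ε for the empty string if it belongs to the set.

FIRST(C): from C→id if C we get {id}; from C→id if else we get {id}; from C→ε we get {ε}. So FIRST(C) = {ε, id}.
FIRST(S): from S→id else id else we get {id}; from S→G id R we get {false, id}. So FIRST(S) = {false, id}.
FIRST(H): from H→C we get {ε, id}; from H→G we get {ε, false, id}; from H→G H we get {ε, false, id}. So FIRST(H) = {ε, false, id}.
FIRST(R): from R→ε we get {ε}; from R→G id we get {false, id}; from R→C H id we get {false, id}. So FIRST(R) = {ε, false, id}.
FIRST(G): from G→S id id if we get {false, id}; from G→R we get {ε, false, id}; from G→false S C id we get {false}; from G→ε we get {ε}. So FIRST(G) = {ε, false, id}.

{ε, false, id}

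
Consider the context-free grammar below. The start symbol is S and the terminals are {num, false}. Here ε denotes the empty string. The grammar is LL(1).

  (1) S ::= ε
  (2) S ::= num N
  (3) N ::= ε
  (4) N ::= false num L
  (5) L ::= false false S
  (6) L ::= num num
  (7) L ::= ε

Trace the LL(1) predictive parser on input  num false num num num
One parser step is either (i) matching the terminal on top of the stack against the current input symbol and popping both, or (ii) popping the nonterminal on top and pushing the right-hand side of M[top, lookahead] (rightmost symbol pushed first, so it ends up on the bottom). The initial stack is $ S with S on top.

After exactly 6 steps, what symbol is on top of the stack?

     Stack          Input                    Action
  1  $ S            num false num num num $  expand S ::= num N
  2  $ N num        num false num num num $  match num
  3  $ N            false num num num $      expand N ::= false num L
  4  $ L num false  false num num num $      match false
  5  $ L num        num num num $            match num
  6  $ L            num num $                expand L ::= num num
Stack after step 6: $ num num (top = num).

num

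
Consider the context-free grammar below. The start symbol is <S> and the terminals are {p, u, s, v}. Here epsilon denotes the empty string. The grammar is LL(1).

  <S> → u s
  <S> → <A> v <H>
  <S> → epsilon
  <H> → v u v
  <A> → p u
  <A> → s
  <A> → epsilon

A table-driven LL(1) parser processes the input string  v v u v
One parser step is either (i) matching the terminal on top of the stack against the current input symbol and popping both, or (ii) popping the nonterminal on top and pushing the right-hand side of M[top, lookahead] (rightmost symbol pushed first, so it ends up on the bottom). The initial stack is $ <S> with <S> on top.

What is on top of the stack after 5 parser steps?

     Stack        Input      Action
  1  $ <S>        v v u v $  expand <S> → <A> v <H>
  2  $ <H> v <A>  v v u v $  expand <A> → epsilon
  3  $ <H> v      v v u v $  match v
  4  $ <H>        v u v $    expand <H> → v u v
  5  $ v u v      v u v $    match v
Stack after step 5: $ v u (top = u).

u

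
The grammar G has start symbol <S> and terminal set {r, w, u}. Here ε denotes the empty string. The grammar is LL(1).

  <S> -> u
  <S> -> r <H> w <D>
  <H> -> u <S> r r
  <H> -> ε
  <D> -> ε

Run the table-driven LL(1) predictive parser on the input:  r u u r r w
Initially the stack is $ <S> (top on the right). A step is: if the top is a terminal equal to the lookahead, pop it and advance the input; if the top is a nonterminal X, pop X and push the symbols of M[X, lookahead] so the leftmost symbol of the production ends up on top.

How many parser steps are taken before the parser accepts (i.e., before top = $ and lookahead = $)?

10

      Stack              Input          Action
   1  $ <S>              r u u r r w $  expand <S> -> r <H> w <D>
   2  $ <D> w <H> r      r u u r r w $  match r
   3  $ <D> w <H>        u u r r w $    expand <H> -> u <S> r r
   4  $ <D> w r r <S> u  u u r r w $    match u
   5  $ <D> w r r <S>    u r r w $      expand <S> -> u
   6  $ <D> w r r u      u r r w $      match u
   7  $ <D> w r r        r r w $        match r
   8  $ <D> w r          r w $          match r
   9  $ <D> w            w $            match w
  10  $ <D>              $              expand <D> -> ε
Accept reached after 10 steps.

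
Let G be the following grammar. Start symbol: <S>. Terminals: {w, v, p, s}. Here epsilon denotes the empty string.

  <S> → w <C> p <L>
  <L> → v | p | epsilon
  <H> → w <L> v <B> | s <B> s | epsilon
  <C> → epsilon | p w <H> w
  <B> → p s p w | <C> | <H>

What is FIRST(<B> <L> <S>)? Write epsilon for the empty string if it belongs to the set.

FIRST(<S>) = {w}
FIRST(<L>) = {epsilon, p, v}
FIRST(<H>) = {epsilon, s, w}
FIRST(<C>) = {epsilon, p}
FIRST(<B>) = {epsilon, p, s, w}  (via <C>, <H>)
FIRST(<B> <L> <S>): take FIRST of each symbol in turn, carrying on past any symbol whose FIRST contains epsilon; result {p, s, v, w}.

{p, s, v, w}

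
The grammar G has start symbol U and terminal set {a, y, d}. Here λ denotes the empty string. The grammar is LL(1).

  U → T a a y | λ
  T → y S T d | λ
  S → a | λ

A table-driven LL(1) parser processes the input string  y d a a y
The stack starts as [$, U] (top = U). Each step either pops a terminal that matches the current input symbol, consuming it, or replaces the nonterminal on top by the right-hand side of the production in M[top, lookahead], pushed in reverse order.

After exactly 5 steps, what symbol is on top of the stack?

     Stack            Input        Action
  1  $ U              y d a a y $  expand U → T a a y
  2  $ y a a T        y d a a y $  expand T → y S T d
  3  $ y a a d T S y  y d a a y $  match y
  4  $ y a a d T S    d a a y $    expand S → λ
  5  $ y a a d T      d a a y $    expand T → λ
Stack after step 5: $ y a a d (top = d).

d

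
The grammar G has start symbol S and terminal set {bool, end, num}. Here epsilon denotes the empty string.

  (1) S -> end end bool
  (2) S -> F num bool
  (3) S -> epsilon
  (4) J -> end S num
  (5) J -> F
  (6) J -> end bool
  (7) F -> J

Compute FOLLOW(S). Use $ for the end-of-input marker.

FIRST(S) = {epsilon, end}  (via F num bool)
FIRST(J) = {end}  (via F)
FIRST(F) = {end}  (via J)
FOLLOW(S) includes $ since S is the start symbol.
FOLLOW(S): in J->end S num, S is followed by num with FIRST {num}. Thus FOLLOW(S) = {$, num}.
FOLLOW(J): in F->J, the suffix after J is empty, so FOLLOW(J) ⊇ FOLLOW(F) = {num}. Thus FOLLOW(J) = {num}.
FOLLOW(F): in S->F num bool, F is followed by num bool with FIRST {num}; in J->F, the suffix after F is empty, so FOLLOW(F) ⊇ FOLLOW(J) = {num}. Thus FOLLOW(F) = {num}.

{$, num}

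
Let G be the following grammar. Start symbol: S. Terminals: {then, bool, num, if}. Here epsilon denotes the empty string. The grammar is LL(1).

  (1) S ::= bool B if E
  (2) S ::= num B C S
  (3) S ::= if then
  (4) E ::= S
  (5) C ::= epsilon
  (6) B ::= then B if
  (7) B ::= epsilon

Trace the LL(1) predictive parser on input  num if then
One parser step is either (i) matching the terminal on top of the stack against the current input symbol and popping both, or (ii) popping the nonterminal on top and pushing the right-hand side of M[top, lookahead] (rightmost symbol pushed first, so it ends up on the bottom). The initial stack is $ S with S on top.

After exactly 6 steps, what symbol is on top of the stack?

step 1: stack=$ S  input=num if then $  — expand S ::= num B C S
step 2: stack=$ S C B num  input=num if then $  — match num
step 3: stack=$ S C B  input=if then $  — expand B ::= epsilon
step 4: stack=$ S C  input=if then $  — expand C ::= epsilon
step 5: stack=$ S  input=if then $  — expand S ::= if then
step 6: stack=$ then if  input=if then $  — match if
Stack after step 6: $ then (top = then).

then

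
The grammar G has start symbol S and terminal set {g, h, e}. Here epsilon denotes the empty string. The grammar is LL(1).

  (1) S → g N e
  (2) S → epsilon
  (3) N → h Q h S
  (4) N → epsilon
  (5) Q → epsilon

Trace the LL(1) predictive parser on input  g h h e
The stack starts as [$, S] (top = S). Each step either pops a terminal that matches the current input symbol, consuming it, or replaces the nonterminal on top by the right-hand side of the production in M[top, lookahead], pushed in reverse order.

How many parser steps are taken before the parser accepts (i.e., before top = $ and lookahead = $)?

step 1: stack=$ S  input=g h h e $  — expand S → g N e
step 2: stack=$ e N g  input=g h h e $  — match g
step 3: stack=$ e N  input=h h e $  — expand N → h Q h S
step 4: stack=$ e S h Q h  input=h h e $  — match h
step 5: stack=$ e S h Q  input=h e $  — expand Q → epsilon
step 6: stack=$ e S h  input=h e $  — match h
step 7: stack=$ e S  input=e $  — expand S → epsilon
step 8: stack=$ e  input=e $  — match e
Accept reached after 8 steps.

8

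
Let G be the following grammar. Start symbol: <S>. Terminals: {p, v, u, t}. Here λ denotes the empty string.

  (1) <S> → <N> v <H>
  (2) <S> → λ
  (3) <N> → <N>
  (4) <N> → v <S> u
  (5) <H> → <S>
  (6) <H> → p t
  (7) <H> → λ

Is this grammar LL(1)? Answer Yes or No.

FIRST(<S>) = {λ, v}
FIRST(<N>) = {v}
FIRST(<H>) = {λ, p, v}
FOLLOW(<S>) = {$, u}
FOLLOW(<N>) = {v}
FOLLOW(<H>) = {$, u}
Cell M[<H>, $] receives both <H> → <S> and <H> → λ — the grammar is not LL(1).

No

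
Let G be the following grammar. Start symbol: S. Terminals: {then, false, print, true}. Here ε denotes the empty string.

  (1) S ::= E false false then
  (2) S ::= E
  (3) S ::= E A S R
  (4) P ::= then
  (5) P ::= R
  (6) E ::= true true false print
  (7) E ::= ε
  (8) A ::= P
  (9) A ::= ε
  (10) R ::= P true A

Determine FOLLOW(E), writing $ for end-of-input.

FIRST(E) = {ε, true}
FIRST(S) = {ε, false, then, true}  (via E false false then, E, E A S R)
FIRST(P) = {then}  (via R)
FIRST(A) = {ε, then}  (via P)
FIRST(R) = {then}  (via P true A)
FOLLOW(S) includes $ since S is the start symbol.
FOLLOW(S): in S::=E A S R, S is followed by R with FIRST {then}. Thus FOLLOW(S) = {$, then}.
FOLLOW(E): in S::=E false false then, E is followed by false false then with FIRST {false}; in S::=E, the suffix after E is empty, so FOLLOW(E) ⊇ FOLLOW(S) = {$, then}; in S::=E A S R, E is followed by A S R with FIRST {false, then, true}. Thus FOLLOW(E) = {$, false, then, true}.
FOLLOW(P): in A::=P, the suffix after P is empty, so FOLLOW(P) ⊇ FOLLOW(A) = {$, false, then, true}; in R::=P true A, P is followed by true A with FIRST {true}. Thus FOLLOW(P) = {$, false, then, true}.
FOLLOW(R): in S::=E A S R, the suffix after R is empty, so FOLLOW(R) ⊇ FOLLOW(S) = {$, then}; in P::=R, the suffix after R is empty, so FOLLOW(R) ⊇ FOLLOW(P) = {$, false, then, true}. Thus FOLLOW(R) = {$, false, then, true}.
FOLLOW(A): in S::=E A S R, A is followed by S R with FIRST {false, then, true}; in R::=P true A, the suffix after A is empty, so FOLLOW(A) ⊇ FOLLOW(R) = {$, false, then, true}. Thus FOLLOW(A) = {$, false, then, true}.

{$, false, then, true}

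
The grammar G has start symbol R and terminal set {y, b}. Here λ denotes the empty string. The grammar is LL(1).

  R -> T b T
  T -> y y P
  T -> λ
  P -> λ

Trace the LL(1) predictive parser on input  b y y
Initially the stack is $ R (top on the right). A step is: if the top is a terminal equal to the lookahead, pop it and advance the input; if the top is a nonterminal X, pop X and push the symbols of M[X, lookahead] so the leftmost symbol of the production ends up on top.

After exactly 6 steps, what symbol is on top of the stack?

     Stack    Input    Action
  1  $ R      b y y $  expand R -> T b T
  2  $ T b T  b y y $  expand T -> λ
  3  $ T b    b y y $  match b
  4  $ T      y y $    expand T -> y y P
  5  $ P y y  y y $    match y
  6  $ P y    y $      match y
Stack after step 6: $ P (top = P).

P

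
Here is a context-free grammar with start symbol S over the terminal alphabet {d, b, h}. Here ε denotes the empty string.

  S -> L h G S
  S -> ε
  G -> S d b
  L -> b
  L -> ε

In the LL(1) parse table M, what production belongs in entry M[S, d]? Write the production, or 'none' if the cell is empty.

S -> ε

FIRST(L): from L->b we get {b}; from L->ε we get {ε}. So FIRST(L) = {ε, b}.
FIRST(S): from S->L h G S we get {b, h}; from S->ε we get {ε}. So FIRST(S) = {ε, b, h}.
FIRST(G): from G->S d b we get {b, d, h}. So FIRST(G) = {b, d, h}.
FOLLOW(S) includes $ since S is the start symbol.
FOLLOW(S): in S->L h G S, the suffix after S is empty (adds nothing new); in G->S d b, S is followed by d b with FIRST {d}. Thus FOLLOW(S) = {$, d}.
For S -> L h G S: FIRST(L h G S) = {b, h}, so it goes in M[S, t] for t ∈ {b, h}.
For S -> ε: FIRST(ε) = {ε}, so it goes in M[S, t] for t ∈ {}; since ε ∈ FIRST, also for every t ∈ FOLLOW(S) = {$, d}.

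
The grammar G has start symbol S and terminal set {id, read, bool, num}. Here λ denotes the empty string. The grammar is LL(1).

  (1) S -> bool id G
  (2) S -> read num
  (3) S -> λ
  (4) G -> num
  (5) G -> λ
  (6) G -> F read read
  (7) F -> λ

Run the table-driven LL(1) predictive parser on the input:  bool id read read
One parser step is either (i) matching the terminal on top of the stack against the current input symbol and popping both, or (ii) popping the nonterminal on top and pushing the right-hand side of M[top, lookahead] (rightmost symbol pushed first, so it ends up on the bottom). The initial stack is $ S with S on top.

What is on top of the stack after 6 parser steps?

     Stack          Input                Action
  1  $ S            bool id read read $  expand S -> bool id G
  2  $ G id bool    bool id read read $  match bool
  3  $ G id         id read read $       match id
  4  $ G            read read $          expand G -> F read read
  5  $ read read F  read read $          expand F -> λ
  6  $ read read    read read $          match read
Stack after step 6: $ read (top = read).

read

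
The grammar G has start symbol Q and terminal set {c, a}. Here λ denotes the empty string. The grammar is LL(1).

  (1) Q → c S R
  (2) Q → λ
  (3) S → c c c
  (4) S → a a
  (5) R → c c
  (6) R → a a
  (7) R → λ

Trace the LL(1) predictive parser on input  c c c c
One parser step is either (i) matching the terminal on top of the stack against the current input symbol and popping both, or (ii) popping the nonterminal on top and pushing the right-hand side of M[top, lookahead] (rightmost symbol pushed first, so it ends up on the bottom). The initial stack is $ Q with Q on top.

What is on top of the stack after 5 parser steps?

c

step 1: stack=$ Q  input=c c c c $  — expand Q → c S R
step 2: stack=$ R S c  input=c c c c $  — match c
step 3: stack=$ R S  input=c c c $  — expand S → c c c
step 4: stack=$ R c c c  input=c c c $  — match c
step 5: stack=$ R c c  input=c c $  — match c
Stack after step 5: $ R c (top = c).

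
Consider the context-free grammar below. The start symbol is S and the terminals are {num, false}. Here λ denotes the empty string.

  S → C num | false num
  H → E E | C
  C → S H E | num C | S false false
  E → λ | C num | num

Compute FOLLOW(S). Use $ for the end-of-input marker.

FIRST(S): from S→C num we get {false, num}; from S→false num we get {false}. So FIRST(S) = {false, num}.
FIRST(C): from C→S H E we get {false, num}; from C→num C we get {num}; from C→S false false we get {false, num}. So FIRST(C) = {false, num}.
FIRST(E): from E→λ we get {λ}; from E→C num we get {false, num}; from E→num we get {num}. So FIRST(E) = {λ, false, num}.
FIRST(H): from H→E E we get {λ, false, num}; from H→C we get {false, num}. So FIRST(H) = {λ, false, num}.
FOLLOW(S) includes $ since S is the start symbol.
FOLLOW(S): in C→S H E, S is followed by H E with FIRST {λ, false, num}; in C→S H E, the suffix after S is nullable, so FOLLOW(S) ⊇ FOLLOW(C) = {false, num}; in C→S false false, S is followed by false false with FIRST {false}. Thus FOLLOW(S) = {$, false, num}.
FOLLOW(H): in C→S H E, H is followed by E with FIRST {λ, false, num}; in C→S H E, the suffix after H is nullable, so FOLLOW(H) ⊇ FOLLOW(C) = {false, num}. Thus FOLLOW(H) = {false, num}.
FOLLOW(C): in S→C num, C is followed by num with FIRST {num}; in H→C, the suffix after C is empty, so FOLLOW(C) ⊇ FOLLOW(H) = {false, num}; in C→num C, the suffix after C is empty (adds nothing new); in E→C num, C is followed by num with FIRST {num}. Thus FOLLOW(C) = {false, num}.
FOLLOW(E): in H→E E (occurrence 1), E is followed by E with FIRST {λ, false, num}; in H→E E (occurrence 1), the suffix after E is nullable, so FOLLOW(E) ⊇ FOLLOW(H) = {false, num}; in H→E E (occurrence 2), the suffix after E is empty, so FOLLOW(E) ⊇ FOLLOW(H) = {false, num}; in C→S H E, the suffix after E is empty, so FOLLOW(E) ⊇ FOLLOW(C) = {false, num}. Thus FOLLOW(E) = {false, num}.

{$, false, num}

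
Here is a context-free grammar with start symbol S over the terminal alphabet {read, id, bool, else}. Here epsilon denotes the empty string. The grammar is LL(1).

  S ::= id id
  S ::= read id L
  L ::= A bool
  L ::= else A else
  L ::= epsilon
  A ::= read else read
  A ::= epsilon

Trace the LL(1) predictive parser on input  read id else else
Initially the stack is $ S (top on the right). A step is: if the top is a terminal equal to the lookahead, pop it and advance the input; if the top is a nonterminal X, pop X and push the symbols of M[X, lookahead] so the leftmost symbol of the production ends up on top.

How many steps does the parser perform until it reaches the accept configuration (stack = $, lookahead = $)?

7

     Stack          Input                Action
  1  $ S            read id else else $  expand S ::= read id L
  2  $ L id read    read id else else $  match read
  3  $ L id         id else else $       match id
  4  $ L            else else $          expand L ::= else A else
  5  $ else A else  else else $          match else
  6  $ else A       else $               expand A ::= epsilon
  7  $ else         else $               match else
Accept reached after 7 steps.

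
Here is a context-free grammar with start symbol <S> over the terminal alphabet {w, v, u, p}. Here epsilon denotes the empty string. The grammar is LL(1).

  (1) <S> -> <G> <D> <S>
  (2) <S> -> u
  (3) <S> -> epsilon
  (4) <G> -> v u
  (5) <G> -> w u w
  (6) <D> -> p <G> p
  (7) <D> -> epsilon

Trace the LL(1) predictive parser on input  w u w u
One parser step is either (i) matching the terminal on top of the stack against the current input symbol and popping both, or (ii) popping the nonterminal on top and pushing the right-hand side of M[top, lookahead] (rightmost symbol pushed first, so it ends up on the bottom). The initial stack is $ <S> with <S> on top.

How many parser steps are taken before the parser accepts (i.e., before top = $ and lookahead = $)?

8

     Stack            Input      Action
  1  $ <S>            w u w u $  expand <S> -> <G> <D> <S>
  2  $ <S> <D> <G>    w u w u $  expand <G> -> w u w
  3  $ <S> <D> w u w  w u w u $  match w
  4  $ <S> <D> w u    u w u $    match u
  5  $ <S> <D> w      w u $      match w
  6  $ <S> <D>        u $        expand <D> -> epsilon
  7  $ <S>            u $        expand <S> -> u
  8  $ u              u $        match u
Accept reached after 8 steps.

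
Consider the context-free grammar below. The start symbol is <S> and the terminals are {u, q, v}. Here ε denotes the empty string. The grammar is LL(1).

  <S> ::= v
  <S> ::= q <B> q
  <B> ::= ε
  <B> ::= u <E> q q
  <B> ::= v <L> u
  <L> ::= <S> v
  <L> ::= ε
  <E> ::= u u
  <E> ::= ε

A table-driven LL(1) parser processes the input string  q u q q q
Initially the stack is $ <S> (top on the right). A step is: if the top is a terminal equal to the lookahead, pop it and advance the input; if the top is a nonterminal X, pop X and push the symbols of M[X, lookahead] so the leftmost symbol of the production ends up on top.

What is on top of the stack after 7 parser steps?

q

step 1: stack=$ <S>  input=q u q q q $  — expand <S> ::= q <B> q
step 2: stack=$ q <B> q  input=q u q q q $  — match q
step 3: stack=$ q <B>  input=u q q q $  — expand <B> ::= u <E> q q
step 4: stack=$ q q q <E> u  input=u q q q $  — match u
step 5: stack=$ q q q <E>  input=q q q $  — expand <E> ::= ε
step 6: stack=$ q q q  input=q q q $  — match q
step 7: stack=$ q q  input=q q $  — match q
Stack after step 7: $ q (top = q).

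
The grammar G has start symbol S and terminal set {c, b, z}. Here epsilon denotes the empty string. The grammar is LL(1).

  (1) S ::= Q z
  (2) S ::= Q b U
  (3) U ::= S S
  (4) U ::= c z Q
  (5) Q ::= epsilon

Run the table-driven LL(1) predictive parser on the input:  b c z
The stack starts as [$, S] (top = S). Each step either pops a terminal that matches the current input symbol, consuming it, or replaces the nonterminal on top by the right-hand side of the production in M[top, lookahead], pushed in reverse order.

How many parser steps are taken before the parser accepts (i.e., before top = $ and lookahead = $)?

7

     Stack    Input    Action
  1  $ S      b c z $  expand S ::= Q b U
  2  $ U b Q  b c z $  expand Q ::= epsilon
  3  $ U b    b c z $  match b
  4  $ U      c z $    expand U ::= c z Q
  5  $ Q z c  c z $    match c
  6  $ Q z    z $      match z
  7  $ Q      $        expand Q ::= epsilon
Accept reached after 7 steps.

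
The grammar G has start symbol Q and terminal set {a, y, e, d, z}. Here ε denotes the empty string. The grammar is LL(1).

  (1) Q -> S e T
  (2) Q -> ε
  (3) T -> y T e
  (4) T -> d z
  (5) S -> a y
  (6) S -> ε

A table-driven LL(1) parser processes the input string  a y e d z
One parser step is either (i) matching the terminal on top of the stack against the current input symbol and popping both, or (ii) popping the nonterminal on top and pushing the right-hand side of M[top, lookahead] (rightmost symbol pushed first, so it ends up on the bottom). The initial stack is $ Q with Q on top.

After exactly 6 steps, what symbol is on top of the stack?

d

     Stack      Input        Action
  1  $ Q        a y e d z $  expand Q -> S e T
  2  $ T e S    a y e d z $  expand S -> a y
  3  $ T e y a  a y e d z $  match a
  4  $ T e y    y e d z $    match y
  5  $ T e      e d z $      match e
  6  $ T        d z $        expand T -> d z
Stack after step 6: $ z d (top = d).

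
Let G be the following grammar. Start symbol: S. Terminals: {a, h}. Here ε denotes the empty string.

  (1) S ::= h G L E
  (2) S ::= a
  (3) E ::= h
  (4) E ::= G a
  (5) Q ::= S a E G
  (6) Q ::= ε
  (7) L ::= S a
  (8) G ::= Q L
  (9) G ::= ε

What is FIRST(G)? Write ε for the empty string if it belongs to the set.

{ε, a, h}

FIRST(S) = {a, h}
FIRST(Q) = {ε, a, h}  (via S a E G)
FIRST(L) = {a, h}  (via S a)
FIRST(G) = {ε, a, h}  (via Q L)
FIRST(E) = {a, h}  (via G a)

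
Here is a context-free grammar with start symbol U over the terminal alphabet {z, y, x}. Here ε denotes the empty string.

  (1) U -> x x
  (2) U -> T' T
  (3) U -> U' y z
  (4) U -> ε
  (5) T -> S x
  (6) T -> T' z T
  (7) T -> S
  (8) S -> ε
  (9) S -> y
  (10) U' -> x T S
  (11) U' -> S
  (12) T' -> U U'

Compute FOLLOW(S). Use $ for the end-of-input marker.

{$, x, y, z}

FIRST(S) = {ε, y}
FIRST(U') = {ε, x, y}  (via S)
FIRST(U) = {ε, x, y, z}  (via T' T, U' y z)
FIRST(T') = {ε, x, y, z}  (via U U')
FIRST(T) = {ε, x, y, z}  (via S x, T' z T, S)
FOLLOW(U) includes $ since U is the start symbol.
FOLLOW(U): in T'->U U', U is followed by U' with FIRST {ε, x, y}; in T'->U U', the suffix after U is nullable, so FOLLOW(U) ⊇ FOLLOW(T') = {$, x, y, z}. Thus FOLLOW(U) = {$, x, y, z}.
FOLLOW(T'): in U->T' T, T' is followed by T with FIRST {ε, x, y, z}; in U->T' T, the suffix after T' is nullable, so FOLLOW(T') ⊇ FOLLOW(U) = {$, x, y, z}; in T->T' z T, T' is followed by z T with FIRST {z}. Thus FOLLOW(T') = {$, x, y, z}.
FOLLOW(U'): in U->U' y z, U' is followed by y z with FIRST {y}; in T'->U U', the suffix after U' is empty, so FOLLOW(U') ⊇ FOLLOW(T') = {$, x, y, z}. Thus FOLLOW(U') = {$, x, y, z}.
FOLLOW(T): in U->T' T, the suffix after T is empty, so FOLLOW(T) ⊇ FOLLOW(U) = {$, x, y, z}; in T->T' z T, the suffix after T is empty (adds nothing new); in U'->x T S, T is followed by S with FIRST {ε, y}; in U'->x T S, the suffix after T is nullable, so FOLLOW(T) ⊇ FOLLOW(U') = {$, x, y, z}. Thus FOLLOW(T) = {$, x, y, z}.
FOLLOW(S): in T->S x, S is followed by x with FIRST {x}; in T->S, the suffix after S is empty, so FOLLOW(S) ⊇ FOLLOW(T) = {$, x, y, z}; in U'->x T S, the suffix after S is empty, so FOLLOW(S) ⊇ FOLLOW(U') = {$, x, y, z}; in U'->S, the suffix after S is empty, so FOLLOW(S) ⊇ FOLLOW(U') = {$, x, y, z}. Thus FOLLOW(S) = {$, x, y, z}.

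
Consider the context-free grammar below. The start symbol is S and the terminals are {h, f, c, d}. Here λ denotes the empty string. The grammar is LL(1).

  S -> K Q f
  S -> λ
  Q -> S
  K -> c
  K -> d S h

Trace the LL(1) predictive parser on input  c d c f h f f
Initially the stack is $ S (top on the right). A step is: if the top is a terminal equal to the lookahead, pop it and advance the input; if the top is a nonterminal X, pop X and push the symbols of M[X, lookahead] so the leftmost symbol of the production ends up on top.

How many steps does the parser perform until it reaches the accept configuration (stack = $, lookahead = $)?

      Stack            Input            Action
   1  $ S              c d c f h f f $  expand S -> K Q f
   2  $ f Q K          c d c f h f f $  expand K -> c
   3  $ f Q c          c d c f h f f $  match c
   4  $ f Q            d c f h f f $    expand Q -> S
   5  $ f S            d c f h f f $    expand S -> K Q f
   6  $ f f Q K        d c f h f f $    expand K -> d S h
   7  $ f f Q h S d    d c f h f f $    match d
   8  $ f f Q h S      c f h f f $      expand S -> K Q f
   9  $ f f Q h f Q K  c f h f f $      expand K -> c
  10  $ f f Q h f Q c  c f h f f $      match c
  11  $ f f Q h f Q    f h f f $        expand Q -> S
  12  $ f f Q h f S    f h f f $        expand S -> λ
  13  $ f f Q h f      f h f f $        match f
  14  $ f f Q h        h f f $          match h
  15  $ f f Q          f f $            expand Q -> S
  16  $ f f S          f f $            expand S -> λ
  17  $ f f            f f $            match f
  18  $ f              f $              match f
Accept reached after 18 steps.

18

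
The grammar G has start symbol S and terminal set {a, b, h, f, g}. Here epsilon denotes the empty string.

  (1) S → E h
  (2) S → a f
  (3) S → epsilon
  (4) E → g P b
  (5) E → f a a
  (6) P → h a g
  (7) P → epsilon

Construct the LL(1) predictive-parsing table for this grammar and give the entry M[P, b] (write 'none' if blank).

FIRST(E) = {f, g}
FIRST(P) = {epsilon, h}
FIRST(S) = {epsilon, a, f, g}  (via E h)
FOLLOW(S) includes $ since S is the start symbol.
FOLLOW(P): in E→g P b, P is followed by b with FIRST {b}. Thus FOLLOW(P) = {b}.
For P → h a g: FIRST(h a g) = {h}, so it goes in M[P, t] for t ∈ {h}.
For P → epsilon: FIRST(epsilon) = {epsilon}, so it goes in M[P, t] for t ∈ {}; since epsilon ∈ FIRST, also for every t ∈ FOLLOW(P) = {b}.

P → epsilon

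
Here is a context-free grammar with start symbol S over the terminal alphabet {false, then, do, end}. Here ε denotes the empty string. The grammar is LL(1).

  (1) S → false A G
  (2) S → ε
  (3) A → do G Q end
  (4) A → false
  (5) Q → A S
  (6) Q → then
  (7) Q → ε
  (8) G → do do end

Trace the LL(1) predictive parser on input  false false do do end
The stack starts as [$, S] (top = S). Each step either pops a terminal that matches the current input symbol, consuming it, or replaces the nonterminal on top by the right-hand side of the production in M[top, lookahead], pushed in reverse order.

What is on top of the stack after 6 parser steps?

step 1: stack=$ S  input=false false do do end $  — expand S → false A G
step 2: stack=$ G A false  input=false false do do end $  — match false
step 3: stack=$ G A  input=false do do end $  — expand A → false
step 4: stack=$ G false  input=false do do end $  — match false
step 5: stack=$ G  input=do do end $  — expand G → do do end
step 6: stack=$ end do do  input=do do end $  — match do
Stack after step 6: $ end do (top = do).

do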